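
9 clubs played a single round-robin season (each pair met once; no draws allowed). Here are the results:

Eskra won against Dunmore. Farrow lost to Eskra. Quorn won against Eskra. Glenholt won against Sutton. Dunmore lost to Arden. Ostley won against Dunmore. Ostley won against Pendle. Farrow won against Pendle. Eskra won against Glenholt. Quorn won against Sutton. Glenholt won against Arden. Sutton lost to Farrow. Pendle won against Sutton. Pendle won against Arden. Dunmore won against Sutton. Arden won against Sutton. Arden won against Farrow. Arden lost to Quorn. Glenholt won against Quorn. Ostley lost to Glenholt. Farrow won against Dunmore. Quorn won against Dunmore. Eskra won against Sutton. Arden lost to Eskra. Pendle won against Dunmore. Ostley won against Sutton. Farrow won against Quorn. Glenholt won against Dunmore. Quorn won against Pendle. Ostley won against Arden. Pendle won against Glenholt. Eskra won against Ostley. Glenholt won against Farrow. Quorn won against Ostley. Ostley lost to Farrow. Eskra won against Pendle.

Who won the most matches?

Eskra

Win totals: Pendle 4, Eskra 7, Dunmore 1, Farrow 5, Ostley 4, Arden 3, Quorn 6, Glenholt 6, Sutton 0.
Eskra leads with 7 wins (next highest: 6).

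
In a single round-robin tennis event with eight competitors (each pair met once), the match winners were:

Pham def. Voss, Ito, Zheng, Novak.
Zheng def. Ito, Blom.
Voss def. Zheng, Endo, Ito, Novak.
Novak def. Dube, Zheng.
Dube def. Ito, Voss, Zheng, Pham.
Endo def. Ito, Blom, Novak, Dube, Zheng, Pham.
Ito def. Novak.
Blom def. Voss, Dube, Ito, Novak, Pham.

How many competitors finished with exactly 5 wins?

1

Win totals: Voss 4, Zheng 2, Endo 6, Dube 4, Blom 5, Novak 2, Ito 1, Pham 4.
Exactly 5: Blom — 1 competitor.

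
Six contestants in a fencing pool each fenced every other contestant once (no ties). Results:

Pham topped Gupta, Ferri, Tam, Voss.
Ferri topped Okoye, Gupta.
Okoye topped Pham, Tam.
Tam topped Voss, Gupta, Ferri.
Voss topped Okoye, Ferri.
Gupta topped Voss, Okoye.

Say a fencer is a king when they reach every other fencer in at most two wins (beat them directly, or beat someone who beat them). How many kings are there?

Gupta reaches everyone (king).
Voss reaches everyone (king).
Pham reaches everyone (king).
Okoye reaches everyone (king).
Ferri reaches everyone (king).
Tam cannot reach Pham in two steps.
Kings: Gupta, Voss, Pham, Okoye, Ferri — 5.

5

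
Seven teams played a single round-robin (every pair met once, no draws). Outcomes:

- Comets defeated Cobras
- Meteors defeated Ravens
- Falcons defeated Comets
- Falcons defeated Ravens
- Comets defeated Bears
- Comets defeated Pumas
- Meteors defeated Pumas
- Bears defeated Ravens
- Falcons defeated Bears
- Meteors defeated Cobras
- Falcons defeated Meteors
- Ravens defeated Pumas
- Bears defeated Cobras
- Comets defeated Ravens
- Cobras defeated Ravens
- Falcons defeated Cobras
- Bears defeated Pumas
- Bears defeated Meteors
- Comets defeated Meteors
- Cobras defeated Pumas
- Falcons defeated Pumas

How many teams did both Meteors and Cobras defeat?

2

Meteors beat: Pumas, Cobras, Ravens.
Cobras beat: Pumas, Ravens.
Both beat: Pumas, Ravens — 2.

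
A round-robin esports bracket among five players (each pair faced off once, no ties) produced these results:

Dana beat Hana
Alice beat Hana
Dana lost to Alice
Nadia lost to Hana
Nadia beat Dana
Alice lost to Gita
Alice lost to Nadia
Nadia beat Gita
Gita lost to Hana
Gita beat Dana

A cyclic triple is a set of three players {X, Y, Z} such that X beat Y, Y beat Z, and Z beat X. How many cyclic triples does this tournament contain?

Of the C(5,3) = 10 triples, the cyclic ones are: {Dana, Nadia, Hana}; {Dana, Gita, Hana}; {Alice, Nadia, Hana}; {Alice, Gita, Hana}.
That is 4.

4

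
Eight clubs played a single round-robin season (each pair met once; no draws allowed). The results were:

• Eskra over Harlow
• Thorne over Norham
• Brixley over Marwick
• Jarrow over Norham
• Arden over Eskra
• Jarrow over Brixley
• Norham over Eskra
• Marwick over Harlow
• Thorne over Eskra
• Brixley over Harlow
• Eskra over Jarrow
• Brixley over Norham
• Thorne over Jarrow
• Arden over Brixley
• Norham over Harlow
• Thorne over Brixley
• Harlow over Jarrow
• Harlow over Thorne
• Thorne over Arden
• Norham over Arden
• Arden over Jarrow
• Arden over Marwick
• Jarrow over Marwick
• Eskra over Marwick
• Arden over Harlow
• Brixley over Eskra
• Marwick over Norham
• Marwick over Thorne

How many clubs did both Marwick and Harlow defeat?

Marwick beat: Thorne, Norham, Harlow.
Harlow beat: Thorne, Jarrow.
Both beat: Thorne — 1.

1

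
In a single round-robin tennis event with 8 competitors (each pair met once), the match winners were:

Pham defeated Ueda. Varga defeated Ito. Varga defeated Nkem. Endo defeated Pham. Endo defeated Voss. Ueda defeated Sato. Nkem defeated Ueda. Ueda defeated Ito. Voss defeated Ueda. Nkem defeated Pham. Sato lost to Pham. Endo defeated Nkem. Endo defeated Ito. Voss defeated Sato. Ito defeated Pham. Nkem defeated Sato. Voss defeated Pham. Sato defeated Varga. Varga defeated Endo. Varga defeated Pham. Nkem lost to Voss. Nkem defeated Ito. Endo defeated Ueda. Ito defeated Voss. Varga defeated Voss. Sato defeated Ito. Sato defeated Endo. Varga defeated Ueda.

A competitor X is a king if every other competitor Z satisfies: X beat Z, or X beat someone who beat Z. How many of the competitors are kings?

Varga reaches everyone (king).
Ueda cannot reach Nkem in two steps.
Ito cannot reach Varga, Endo in two steps.
Voss reaches everyone (king).
Nkem reaches everyone (king).
Pham cannot reach Voss, Nkem in two steps.
Endo cannot reach Varga in two steps.
Sato reaches everyone (king).
Kings: Varga, Voss, Nkem, Sato — 4.

4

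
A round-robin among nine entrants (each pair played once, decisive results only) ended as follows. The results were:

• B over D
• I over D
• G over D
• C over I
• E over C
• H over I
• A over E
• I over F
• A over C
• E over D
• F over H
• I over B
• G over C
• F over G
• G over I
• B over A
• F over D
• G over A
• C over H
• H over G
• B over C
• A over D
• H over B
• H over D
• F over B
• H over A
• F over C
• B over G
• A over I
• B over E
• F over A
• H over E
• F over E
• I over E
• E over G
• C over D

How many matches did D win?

D's results: beat no one; lost to A, B, C, E, F, G, H, I.
That is 0 wins.

0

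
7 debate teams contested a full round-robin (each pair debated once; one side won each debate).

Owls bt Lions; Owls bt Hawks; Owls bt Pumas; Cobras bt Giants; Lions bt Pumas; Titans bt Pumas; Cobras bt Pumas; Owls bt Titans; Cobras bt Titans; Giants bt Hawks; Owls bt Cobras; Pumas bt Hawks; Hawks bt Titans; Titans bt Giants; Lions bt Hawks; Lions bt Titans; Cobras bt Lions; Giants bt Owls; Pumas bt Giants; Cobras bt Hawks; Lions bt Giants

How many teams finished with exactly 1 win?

1

Win totals: Cobras 5, Pumas 2, Lions 4, Titans 2, Giants 2, Owls 5, Hawks 1.
Exactly 1: Hawks — 1 team.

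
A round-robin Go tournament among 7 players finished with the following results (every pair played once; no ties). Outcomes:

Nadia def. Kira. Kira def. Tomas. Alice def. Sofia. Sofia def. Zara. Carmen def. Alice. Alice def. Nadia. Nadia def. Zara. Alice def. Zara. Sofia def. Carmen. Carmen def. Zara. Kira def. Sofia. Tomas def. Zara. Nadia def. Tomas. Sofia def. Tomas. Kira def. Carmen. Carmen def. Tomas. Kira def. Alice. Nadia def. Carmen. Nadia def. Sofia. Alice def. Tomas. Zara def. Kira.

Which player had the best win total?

Nadia

Win totals: Alice 4, Sofia 3, Carmen 3, Kira 4, Nadia 5, Zara 1, Tomas 1.
Nadia leads with 5 wins (next highest: 4).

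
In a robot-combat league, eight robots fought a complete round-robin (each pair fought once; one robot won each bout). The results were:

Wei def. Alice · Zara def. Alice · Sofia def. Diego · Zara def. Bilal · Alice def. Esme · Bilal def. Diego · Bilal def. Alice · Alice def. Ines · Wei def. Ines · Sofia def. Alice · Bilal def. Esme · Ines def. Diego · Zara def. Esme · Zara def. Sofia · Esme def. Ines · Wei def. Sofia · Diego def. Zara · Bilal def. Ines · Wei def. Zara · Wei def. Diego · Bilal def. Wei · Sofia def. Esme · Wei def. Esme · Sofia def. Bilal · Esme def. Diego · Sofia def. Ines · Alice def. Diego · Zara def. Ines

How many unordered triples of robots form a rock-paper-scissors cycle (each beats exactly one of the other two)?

7

Win totals: Sofia 5, Alice 3, Bilal 5, Zara 5, Diego 1, Ines 1, Wei 6, Esme 2.
A robot with w wins dominates both others in C(w,2) triples; summing gives 10 + 3 + 10 + 10 + 0 + 0 + 15 + 1 = 49 transitive triples.
Total triples C(8,3) = 56, so cyclic triples = 56 − 49 = 7.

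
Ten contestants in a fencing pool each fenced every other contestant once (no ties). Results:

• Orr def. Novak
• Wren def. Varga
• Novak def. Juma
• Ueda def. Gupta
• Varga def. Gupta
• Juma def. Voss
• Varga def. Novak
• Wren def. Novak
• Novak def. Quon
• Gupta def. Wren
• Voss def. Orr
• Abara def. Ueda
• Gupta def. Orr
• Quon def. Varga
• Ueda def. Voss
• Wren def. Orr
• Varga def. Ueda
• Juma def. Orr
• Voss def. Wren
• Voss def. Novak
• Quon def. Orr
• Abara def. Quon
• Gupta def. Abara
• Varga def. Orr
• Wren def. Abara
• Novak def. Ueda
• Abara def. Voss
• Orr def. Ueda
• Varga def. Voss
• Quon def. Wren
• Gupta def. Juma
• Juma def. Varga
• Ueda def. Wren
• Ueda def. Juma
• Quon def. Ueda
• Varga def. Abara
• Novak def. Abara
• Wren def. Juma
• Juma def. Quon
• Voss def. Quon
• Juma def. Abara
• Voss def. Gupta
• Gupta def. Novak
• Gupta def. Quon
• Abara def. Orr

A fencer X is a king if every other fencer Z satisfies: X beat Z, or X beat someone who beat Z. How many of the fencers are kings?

Juma reaches everyone (king).
Ueda reaches everyone (king).
Novak reaches everyone (king).
Quon reaches everyone (king).
Gupta reaches everyone (king).
Voss reaches everyone (king).
Wren reaches everyone (king).
Orr cannot reach Varga in two steps.
Varga reaches everyone (king).
Abara reaches everyone (king).
Kings: Juma, Ueda, Novak, Quon, Gupta, Voss, Wren, Varga, Abara — 9.

9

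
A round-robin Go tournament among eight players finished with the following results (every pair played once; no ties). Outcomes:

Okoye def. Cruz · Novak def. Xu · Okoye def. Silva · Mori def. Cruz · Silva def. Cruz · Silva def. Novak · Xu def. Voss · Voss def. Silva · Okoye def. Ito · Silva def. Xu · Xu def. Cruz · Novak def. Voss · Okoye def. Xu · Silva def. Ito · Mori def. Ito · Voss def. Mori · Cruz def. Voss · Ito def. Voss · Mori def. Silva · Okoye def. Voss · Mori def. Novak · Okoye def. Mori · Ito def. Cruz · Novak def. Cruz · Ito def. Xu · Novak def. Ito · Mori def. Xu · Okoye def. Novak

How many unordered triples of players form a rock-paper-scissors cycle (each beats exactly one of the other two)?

8

Win totals: Cruz 1, Okoye 7, Xu 2, Silva 4, Novak 4, Voss 2, Mori 5, Ito 3.
A player with w wins dominates both others in C(w,2) triples; summing gives 0 + 21 + 1 + 6 + 6 + 1 + 10 + 3 = 48 transitive triples.
Total triples C(8,3) = 56, so cyclic triples = 56 − 48 = 8.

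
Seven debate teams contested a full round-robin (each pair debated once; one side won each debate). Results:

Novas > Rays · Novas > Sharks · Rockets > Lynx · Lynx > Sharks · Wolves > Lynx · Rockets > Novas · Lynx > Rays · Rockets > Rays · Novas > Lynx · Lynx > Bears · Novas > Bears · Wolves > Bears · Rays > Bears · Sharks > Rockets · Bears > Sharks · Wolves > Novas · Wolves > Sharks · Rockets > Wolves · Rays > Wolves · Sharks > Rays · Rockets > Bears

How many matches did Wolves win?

4

Wolves' results: beat Sharks, Lynx, Bears, Novas; lost to Rockets, Rays.
That is 4 wins.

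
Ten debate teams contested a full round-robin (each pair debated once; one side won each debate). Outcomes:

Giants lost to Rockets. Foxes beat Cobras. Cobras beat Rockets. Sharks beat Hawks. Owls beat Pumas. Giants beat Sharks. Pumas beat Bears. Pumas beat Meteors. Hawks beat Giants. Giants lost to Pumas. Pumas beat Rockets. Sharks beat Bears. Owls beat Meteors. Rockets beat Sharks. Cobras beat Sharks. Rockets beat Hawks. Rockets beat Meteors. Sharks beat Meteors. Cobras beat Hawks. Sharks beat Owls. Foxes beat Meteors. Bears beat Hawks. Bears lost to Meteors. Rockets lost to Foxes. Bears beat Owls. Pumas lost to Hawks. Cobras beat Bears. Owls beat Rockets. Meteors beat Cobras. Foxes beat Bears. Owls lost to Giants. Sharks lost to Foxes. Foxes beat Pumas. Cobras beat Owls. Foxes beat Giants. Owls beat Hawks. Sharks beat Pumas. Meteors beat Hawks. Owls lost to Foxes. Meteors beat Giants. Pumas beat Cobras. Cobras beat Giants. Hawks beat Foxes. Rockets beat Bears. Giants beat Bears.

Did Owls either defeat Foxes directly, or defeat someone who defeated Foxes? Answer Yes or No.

Owls did not beat Foxes directly.
Owls beat Rockets, Meteors, Pumas, Hawks. Of those, Hawks beat Foxes.

Yes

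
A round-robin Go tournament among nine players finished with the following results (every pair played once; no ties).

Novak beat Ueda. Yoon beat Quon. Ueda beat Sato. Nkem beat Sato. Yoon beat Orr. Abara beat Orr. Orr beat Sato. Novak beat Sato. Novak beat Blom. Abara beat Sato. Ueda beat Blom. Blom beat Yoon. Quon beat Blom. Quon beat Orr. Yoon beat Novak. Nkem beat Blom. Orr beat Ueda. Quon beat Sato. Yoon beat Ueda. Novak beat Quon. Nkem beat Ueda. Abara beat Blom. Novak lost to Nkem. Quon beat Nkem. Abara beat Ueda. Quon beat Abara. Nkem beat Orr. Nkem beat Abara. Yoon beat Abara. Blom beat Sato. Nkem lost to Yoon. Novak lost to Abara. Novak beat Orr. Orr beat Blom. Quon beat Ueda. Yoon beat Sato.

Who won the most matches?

Win totals: Sato 0, Abara 5, Quon 6, Novak 5, Blom 2, Nkem 6, Ueda 2, Orr 3, Yoon 7.
Yoon leads with 7 wins (next highest: 6).

Yoon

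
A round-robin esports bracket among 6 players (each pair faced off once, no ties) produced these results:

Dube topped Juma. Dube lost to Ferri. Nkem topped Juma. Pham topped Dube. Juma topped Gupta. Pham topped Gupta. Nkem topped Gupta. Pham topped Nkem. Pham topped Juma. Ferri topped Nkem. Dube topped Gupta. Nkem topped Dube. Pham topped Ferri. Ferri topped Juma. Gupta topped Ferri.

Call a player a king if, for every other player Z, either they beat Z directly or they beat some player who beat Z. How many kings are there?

Ferri cannot reach Pham in two steps.
Gupta cannot reach Pham in two steps.
Dube cannot reach Pham, Nkem in two steps.
Pham reaches everyone (king).
Juma cannot reach Dube, Pham, Nkem in two steps.
Nkem cannot reach Pham in two steps.
Kings: Pham — 1.

1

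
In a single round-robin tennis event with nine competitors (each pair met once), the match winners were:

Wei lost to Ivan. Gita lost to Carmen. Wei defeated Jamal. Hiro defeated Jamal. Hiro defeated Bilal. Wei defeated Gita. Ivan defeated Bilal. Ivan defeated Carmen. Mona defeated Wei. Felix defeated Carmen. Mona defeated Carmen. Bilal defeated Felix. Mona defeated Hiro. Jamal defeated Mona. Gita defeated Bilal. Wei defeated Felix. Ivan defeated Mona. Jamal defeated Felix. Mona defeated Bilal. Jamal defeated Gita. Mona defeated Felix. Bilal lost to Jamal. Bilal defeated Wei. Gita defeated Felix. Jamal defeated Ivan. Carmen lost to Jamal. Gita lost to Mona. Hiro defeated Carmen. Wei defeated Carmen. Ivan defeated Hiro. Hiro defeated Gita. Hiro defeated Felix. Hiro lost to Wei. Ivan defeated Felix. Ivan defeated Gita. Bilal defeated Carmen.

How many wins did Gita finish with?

2

Gita's results: beat Bilal, Felix; lost to Wei, Mona, Hiro, Ivan, Jamal, Carmen.
That is 2 wins.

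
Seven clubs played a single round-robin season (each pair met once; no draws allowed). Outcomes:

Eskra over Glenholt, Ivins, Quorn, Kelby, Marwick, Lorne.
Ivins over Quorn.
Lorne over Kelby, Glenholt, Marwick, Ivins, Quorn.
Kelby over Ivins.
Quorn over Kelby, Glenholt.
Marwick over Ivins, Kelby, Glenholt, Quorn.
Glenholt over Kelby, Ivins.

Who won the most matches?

Eskra

Win totals: Quorn 2, Eskra 6, Kelby 1, Lorne 5, Glenholt 2, Ivins 1, Marwick 4.
Eskra leads with 6 wins (next highest: 5).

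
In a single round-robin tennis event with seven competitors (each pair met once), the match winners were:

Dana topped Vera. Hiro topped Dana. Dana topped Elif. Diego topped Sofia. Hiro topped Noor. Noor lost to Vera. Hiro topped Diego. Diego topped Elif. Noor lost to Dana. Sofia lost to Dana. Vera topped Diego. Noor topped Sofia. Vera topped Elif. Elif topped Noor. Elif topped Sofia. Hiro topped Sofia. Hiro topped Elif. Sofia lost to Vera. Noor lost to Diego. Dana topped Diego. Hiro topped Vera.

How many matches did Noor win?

1

Noor's results: beat Sofia; lost to Hiro, Vera, Diego, Dana, Elif.
That is 1 win.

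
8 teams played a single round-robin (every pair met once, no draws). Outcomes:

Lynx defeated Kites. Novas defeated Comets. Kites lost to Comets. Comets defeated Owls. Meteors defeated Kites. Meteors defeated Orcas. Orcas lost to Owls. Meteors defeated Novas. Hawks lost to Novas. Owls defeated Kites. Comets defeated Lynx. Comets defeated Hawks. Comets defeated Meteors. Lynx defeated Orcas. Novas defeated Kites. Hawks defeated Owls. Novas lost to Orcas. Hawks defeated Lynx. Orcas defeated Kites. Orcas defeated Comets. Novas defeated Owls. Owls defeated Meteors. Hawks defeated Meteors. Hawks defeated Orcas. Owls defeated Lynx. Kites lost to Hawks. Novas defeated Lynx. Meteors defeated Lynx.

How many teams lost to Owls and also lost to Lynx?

Owls beat: Meteors, Lynx, Kites, Orcas.
Lynx beat: Kites, Orcas.
Both beat: Kites, Orcas — 2.

2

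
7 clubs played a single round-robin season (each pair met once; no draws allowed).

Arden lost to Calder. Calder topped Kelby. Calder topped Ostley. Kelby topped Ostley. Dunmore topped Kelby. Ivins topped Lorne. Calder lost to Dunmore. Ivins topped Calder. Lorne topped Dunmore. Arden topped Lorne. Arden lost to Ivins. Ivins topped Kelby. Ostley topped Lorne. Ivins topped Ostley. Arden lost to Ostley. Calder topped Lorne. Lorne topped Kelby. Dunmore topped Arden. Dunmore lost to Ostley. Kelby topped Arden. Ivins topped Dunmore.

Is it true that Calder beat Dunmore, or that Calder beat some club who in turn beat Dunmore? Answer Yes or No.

Calder did not beat Dunmore directly.
Calder beat Ostley, Lorne, Arden, Kelby. Of those, Ostley beat Dunmore.

Yes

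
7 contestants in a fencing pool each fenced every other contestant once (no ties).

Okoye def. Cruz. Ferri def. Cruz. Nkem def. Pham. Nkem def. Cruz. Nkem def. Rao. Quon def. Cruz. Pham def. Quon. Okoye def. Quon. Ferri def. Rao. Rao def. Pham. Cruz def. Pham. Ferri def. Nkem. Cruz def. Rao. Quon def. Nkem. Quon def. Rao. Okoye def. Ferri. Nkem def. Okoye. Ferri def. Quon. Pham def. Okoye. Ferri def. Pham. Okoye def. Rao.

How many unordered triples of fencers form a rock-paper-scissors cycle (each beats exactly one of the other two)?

8

Win totals: Nkem 4, Cruz 2, Ferri 5, Rao 1, Quon 3, Pham 2, Okoye 4.
A fencer with w wins dominates both others in C(w,2) triples; summing gives 6 + 1 + 10 + 0 + 3 + 1 + 6 = 27 transitive triples.
Total triples C(7,3) = 35, so cyclic triples = 35 − 27 = 8.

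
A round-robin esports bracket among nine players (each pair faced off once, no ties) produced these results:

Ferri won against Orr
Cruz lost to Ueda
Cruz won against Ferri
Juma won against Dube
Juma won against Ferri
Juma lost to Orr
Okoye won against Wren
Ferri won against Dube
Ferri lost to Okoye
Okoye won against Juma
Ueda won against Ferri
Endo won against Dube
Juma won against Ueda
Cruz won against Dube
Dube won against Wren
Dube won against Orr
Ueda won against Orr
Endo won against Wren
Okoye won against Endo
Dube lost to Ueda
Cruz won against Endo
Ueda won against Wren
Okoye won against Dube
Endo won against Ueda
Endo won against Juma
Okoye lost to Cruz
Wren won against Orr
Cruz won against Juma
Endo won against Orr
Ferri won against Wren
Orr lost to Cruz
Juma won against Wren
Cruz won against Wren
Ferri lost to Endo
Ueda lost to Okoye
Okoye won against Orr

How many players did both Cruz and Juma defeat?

Cruz beat: Dube, Ferri, Orr, Juma, Endo, Okoye, Wren.
Juma beat: Dube, Ferri, Ueda, Wren.
Both beat: Dube, Ferri, Wren — 3.

3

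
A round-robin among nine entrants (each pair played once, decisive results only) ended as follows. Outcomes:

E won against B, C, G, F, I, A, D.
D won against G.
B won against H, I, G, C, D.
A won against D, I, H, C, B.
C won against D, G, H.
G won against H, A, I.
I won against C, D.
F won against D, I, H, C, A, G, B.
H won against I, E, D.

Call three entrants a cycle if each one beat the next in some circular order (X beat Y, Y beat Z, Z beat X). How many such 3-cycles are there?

Win totals: A 5, B 5, C 3, D 1, E 7, F 7, G 3, H 3, I 2.
An entrant with w wins dominates both others in C(w,2) triples; summing gives 10 + 10 + 3 + 0 + 21 + 21 + 3 + 3 + 1 = 72 transitive triples.
Total triples C(9,3) = 84, so cyclic triples = 84 − 72 = 12.

12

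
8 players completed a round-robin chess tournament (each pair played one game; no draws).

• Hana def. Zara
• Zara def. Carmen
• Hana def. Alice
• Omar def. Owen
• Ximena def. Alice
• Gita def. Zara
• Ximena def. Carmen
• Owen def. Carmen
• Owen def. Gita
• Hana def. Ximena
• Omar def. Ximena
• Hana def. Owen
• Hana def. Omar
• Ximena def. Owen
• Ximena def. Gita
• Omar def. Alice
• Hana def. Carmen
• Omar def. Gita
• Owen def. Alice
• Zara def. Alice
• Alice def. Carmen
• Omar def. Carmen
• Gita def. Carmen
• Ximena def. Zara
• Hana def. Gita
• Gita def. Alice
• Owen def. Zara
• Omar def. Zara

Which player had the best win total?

Hana

Win totals: Alice 1, Gita 3, Zara 2, Omar 6, Ximena 5, Carmen 0, Hana 7, Owen 4.
Hana leads with 7 wins (next highest: 6).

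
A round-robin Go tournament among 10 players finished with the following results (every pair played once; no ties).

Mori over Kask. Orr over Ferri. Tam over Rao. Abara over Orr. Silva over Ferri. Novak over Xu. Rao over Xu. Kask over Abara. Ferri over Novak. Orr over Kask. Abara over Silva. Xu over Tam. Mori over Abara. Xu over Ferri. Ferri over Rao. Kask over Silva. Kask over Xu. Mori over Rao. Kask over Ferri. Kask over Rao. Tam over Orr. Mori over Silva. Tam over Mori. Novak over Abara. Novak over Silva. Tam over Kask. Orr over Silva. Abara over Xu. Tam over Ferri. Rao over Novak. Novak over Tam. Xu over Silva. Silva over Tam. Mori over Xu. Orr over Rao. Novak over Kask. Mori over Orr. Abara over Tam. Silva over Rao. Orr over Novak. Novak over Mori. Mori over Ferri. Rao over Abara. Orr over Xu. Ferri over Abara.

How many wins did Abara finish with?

Abara's results: beat Silva, Orr, Xu, Tam; lost to Ferri, Kask, Novak, Mori, Rao.
That is 4 wins.

4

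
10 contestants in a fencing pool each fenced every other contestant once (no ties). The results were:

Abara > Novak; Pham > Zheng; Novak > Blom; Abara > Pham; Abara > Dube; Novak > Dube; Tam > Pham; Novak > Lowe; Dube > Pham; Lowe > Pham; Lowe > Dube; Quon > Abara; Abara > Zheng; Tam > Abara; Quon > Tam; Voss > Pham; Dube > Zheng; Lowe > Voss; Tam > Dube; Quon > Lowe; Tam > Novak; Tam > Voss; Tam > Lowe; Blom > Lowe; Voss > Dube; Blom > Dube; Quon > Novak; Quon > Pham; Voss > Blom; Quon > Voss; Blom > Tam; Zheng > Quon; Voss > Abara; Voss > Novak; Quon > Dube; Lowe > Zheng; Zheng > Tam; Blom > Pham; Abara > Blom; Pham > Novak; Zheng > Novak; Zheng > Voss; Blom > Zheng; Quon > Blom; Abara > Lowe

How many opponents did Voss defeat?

Voss' results: beat Blom, Pham, Dube, Novak, Abara; lost to Tam, Quon, Lowe, Zheng.
That is 5 wins.

5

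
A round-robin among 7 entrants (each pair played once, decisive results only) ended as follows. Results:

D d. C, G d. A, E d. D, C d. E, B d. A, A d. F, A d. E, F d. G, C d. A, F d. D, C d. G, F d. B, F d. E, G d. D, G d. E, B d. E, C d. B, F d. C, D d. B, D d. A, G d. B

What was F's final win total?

5

F's results: beat B, C, D, E, G; lost to A.
That is 5 wins.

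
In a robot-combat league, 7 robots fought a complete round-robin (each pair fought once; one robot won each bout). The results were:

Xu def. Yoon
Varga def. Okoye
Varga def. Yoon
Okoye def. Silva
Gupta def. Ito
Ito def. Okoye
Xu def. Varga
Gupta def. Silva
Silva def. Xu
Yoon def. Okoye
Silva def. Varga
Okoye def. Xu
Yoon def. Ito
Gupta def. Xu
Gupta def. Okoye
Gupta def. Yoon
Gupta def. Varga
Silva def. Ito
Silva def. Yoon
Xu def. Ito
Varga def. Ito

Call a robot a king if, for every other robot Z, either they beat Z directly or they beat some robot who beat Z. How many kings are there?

Gupta reaches everyone (king).
Yoon cannot reach Gupta, Varga in two steps.
Okoye cannot reach Gupta in two steps.
Varga cannot reach Gupta in two steps.
Ito cannot reach Gupta, Yoon, Varga in two steps.
Xu cannot reach Gupta, Silva in two steps.
Silva cannot reach Gupta in two steps.
Kings: Gupta — 1.

1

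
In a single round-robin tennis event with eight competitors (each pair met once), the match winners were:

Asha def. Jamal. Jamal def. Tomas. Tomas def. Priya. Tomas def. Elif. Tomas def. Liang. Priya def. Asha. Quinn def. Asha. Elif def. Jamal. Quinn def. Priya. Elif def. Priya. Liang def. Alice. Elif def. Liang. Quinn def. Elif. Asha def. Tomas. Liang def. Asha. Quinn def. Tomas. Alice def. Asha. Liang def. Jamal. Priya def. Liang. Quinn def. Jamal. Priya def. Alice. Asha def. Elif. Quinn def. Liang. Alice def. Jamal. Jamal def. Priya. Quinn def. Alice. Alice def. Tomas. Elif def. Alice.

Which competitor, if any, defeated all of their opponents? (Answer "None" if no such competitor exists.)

Quinn has 7 wins out of 7 opponents — a perfect record.

Quinn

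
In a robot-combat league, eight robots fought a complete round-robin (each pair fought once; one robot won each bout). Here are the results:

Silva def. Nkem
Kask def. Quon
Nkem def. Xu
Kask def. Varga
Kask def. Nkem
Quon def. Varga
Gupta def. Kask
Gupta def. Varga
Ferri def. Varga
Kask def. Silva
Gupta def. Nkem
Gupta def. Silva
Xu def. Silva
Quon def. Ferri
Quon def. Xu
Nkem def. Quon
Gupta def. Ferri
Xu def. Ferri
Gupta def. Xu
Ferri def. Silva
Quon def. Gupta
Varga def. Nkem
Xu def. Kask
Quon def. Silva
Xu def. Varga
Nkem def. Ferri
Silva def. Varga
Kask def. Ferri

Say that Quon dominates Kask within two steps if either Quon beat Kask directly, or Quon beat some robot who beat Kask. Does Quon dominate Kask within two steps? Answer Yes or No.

Quon did not beat Kask directly.
Quon beat Gupta, Ferri, Varga, Silva, Xu. Of those, Gupta beat Kask.

Yes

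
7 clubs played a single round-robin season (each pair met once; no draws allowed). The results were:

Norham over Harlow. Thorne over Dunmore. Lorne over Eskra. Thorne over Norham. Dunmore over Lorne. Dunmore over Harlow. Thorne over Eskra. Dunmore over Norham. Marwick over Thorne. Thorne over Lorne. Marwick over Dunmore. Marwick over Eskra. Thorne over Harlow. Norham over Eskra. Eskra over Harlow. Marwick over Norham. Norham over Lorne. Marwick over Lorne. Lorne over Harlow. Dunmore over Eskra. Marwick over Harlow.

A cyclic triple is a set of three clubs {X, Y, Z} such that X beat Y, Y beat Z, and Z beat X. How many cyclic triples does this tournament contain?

Win totals: Harlow 0, Eskra 1, Marwick 6, Lorne 2, Norham 3, Dunmore 4, Thorne 5.
A club with w wins dominates both others in C(w,2) triples; summing gives 0 + 0 + 15 + 1 + 3 + 6 + 10 = 35 transitive triples.
Total triples C(7,3) = 35, so cyclic triples = 35 − 35 = 0.

0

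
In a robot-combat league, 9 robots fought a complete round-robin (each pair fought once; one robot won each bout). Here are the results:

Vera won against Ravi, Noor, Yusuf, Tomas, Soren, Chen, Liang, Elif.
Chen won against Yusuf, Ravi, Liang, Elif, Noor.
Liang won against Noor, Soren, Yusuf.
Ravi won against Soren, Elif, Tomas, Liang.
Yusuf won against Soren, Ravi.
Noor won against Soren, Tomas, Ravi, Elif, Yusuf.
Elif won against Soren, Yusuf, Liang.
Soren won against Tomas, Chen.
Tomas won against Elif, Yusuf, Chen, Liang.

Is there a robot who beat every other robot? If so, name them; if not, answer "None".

Vera

Vera has 8 wins out of 8 opponents — a perfect record.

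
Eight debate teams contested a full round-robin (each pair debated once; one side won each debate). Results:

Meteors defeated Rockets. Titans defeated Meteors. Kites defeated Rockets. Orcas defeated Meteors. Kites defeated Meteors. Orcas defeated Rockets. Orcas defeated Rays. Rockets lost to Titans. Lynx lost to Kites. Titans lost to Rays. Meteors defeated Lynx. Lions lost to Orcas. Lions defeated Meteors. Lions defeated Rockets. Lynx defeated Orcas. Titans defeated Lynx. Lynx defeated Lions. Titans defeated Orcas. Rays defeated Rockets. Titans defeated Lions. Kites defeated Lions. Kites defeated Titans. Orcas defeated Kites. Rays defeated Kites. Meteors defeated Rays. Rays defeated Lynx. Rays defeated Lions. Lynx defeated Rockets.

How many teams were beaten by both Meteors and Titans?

2

Meteors beat: Rockets, Rays, Lynx.
Titans beat: Meteors, Rockets, Lions, Orcas, Lynx.
Both beat: Rockets, Lynx — 2.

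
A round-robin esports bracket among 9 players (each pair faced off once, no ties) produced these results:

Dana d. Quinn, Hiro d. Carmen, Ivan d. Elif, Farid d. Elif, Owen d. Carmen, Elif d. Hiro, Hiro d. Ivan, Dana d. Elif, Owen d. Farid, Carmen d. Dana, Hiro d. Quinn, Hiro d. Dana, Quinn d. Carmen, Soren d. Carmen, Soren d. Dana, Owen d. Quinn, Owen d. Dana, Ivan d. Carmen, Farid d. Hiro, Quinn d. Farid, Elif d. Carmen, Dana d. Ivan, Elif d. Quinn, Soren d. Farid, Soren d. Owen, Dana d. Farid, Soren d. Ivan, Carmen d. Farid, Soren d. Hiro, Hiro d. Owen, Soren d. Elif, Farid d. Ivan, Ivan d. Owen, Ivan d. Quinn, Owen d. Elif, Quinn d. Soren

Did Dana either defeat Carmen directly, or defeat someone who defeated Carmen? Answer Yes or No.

Dana did not beat Carmen directly.
Dana beat Quinn, Ivan, Elif, Farid. Of those, Quinn beat Carmen.

Yes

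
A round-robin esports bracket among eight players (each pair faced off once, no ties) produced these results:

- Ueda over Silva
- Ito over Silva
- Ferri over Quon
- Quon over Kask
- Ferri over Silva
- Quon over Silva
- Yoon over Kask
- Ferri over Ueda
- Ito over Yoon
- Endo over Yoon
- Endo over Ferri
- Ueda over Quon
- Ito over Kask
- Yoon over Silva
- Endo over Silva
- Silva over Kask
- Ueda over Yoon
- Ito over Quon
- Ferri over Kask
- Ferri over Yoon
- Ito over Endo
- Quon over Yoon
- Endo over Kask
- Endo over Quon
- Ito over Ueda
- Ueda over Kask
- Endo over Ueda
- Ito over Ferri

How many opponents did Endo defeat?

Endo's results: beat Ferri, Silva, Yoon, Quon, Kask, Ueda; lost to Ito.
That is 6 wins.

6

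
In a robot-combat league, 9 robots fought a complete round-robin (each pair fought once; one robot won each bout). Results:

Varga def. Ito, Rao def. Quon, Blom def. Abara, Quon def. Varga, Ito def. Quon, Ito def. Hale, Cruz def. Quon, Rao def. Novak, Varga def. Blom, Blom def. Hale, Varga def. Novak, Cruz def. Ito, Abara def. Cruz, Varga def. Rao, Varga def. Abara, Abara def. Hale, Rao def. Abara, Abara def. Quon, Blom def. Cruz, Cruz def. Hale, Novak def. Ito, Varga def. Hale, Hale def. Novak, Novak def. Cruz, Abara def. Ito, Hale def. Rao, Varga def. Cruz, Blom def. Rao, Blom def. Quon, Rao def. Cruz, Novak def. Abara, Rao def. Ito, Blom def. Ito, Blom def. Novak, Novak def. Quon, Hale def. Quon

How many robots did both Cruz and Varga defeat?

Cruz beat: Hale, Quon, Ito.
Varga beat: Cruz, Novak, Blom, Abara, Hale, Rao, Ito.
Both beat: Hale, Ito — 2.

2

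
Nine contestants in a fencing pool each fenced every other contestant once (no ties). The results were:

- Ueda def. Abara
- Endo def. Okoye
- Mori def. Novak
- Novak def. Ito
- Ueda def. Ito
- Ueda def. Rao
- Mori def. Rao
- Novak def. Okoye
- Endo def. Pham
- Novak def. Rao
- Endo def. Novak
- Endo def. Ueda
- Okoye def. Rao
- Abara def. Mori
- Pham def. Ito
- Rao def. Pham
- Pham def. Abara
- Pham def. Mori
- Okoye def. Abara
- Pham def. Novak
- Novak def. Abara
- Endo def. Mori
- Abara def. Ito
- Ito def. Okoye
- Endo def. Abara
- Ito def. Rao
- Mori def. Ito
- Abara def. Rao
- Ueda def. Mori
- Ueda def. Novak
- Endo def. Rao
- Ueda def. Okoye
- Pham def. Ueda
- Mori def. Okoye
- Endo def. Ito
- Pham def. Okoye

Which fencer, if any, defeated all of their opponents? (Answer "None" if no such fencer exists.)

Endo

Endo has 8 wins out of 8 opponents — a perfect record.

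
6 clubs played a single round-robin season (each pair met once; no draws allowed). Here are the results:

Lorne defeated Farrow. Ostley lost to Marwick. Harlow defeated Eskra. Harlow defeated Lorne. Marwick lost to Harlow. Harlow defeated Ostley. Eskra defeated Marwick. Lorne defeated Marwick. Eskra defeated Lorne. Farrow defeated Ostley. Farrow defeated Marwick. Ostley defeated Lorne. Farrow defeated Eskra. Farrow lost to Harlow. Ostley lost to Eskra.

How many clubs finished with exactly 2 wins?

1

Win totals: Ostley 1, Farrow 3, Marwick 1, Eskra 3, Harlow 5, Lorne 2.
Exactly 2: Lorne — 1 club.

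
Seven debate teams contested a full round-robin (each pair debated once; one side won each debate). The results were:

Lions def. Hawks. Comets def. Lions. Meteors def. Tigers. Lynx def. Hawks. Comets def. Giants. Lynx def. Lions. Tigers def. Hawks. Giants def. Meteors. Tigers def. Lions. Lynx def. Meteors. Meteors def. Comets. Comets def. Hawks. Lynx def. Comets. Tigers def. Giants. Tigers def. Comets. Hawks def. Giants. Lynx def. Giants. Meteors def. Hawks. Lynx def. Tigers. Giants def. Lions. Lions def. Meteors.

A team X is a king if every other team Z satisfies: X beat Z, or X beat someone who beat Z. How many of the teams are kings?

1

Tigers cannot reach Lynx in two steps.
Lions cannot reach Lynx in two steps.
Meteors cannot reach Lynx in two steps.
Hawks cannot reach Tigers, Lynx, Comets in two steps.
Lynx reaches everyone (king).
Comets cannot reach Tigers, Lynx in two steps.
Giants cannot reach Lynx in two steps.
Kings: Lynx — 1.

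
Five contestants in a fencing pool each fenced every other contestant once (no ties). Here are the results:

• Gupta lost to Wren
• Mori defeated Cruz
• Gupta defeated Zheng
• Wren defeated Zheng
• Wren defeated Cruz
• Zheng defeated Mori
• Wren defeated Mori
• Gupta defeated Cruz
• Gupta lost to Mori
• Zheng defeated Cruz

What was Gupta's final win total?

2

Gupta's results: beat Zheng, Cruz; lost to Wren, Mori.
That is 2 wins.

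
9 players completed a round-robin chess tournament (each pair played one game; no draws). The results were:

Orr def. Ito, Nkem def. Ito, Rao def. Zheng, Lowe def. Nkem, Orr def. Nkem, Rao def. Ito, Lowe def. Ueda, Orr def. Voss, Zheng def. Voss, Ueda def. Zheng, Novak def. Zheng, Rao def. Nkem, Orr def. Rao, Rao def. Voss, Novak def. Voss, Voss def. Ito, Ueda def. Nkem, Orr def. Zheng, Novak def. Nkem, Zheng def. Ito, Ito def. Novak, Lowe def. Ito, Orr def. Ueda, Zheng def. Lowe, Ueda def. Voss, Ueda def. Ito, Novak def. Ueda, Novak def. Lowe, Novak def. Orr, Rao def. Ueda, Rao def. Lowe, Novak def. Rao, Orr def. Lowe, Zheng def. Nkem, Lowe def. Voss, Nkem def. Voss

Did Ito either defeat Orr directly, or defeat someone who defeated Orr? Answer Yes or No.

Ito did not beat Orr directly.
Ito beat Novak. Of those, Novak beat Orr.

Yes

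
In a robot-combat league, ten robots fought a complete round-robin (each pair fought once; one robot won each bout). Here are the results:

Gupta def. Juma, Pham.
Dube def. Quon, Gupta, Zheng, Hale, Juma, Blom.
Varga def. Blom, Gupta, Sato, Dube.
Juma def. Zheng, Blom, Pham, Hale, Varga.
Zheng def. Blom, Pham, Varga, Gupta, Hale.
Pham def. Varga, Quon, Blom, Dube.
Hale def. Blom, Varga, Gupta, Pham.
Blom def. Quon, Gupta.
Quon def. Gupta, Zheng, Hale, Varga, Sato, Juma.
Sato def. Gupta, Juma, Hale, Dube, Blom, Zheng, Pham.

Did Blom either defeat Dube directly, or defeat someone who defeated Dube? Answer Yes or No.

Blom did not beat Dube directly.
Blom beat Quon, Gupta, but each of them lost to Dube. No two-step path.

No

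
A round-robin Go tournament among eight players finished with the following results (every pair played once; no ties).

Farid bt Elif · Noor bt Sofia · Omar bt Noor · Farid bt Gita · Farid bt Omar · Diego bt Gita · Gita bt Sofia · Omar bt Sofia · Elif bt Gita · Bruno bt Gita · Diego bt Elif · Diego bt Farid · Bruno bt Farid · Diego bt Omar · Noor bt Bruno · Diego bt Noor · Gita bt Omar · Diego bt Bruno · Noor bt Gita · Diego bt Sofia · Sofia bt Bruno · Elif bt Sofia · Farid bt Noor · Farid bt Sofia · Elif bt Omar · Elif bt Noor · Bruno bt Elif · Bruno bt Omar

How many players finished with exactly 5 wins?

1

Win totals: Noor 3, Bruno 4, Elif 4, Gita 2, Sofia 1, Diego 7, Omar 2, Farid 5.
Exactly 5: Farid — 1 player.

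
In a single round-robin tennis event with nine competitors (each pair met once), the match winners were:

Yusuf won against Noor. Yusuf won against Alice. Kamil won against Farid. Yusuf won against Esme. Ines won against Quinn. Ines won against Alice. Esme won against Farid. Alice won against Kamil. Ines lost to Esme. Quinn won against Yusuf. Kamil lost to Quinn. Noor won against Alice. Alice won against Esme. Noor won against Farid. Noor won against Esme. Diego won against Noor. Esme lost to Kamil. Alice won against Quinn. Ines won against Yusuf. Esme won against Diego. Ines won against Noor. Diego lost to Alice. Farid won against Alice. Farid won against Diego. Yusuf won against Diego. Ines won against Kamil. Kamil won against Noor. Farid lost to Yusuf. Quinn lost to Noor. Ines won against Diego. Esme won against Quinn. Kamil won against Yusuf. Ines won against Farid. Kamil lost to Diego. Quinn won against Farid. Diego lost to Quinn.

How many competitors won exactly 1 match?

Win totals: Kamil 4, Alice 4, Ines 7, Yusuf 5, Noor 4, Quinn 4, Farid 2, Diego 2, Esme 4.
No competitor has exactly 1 wins.

0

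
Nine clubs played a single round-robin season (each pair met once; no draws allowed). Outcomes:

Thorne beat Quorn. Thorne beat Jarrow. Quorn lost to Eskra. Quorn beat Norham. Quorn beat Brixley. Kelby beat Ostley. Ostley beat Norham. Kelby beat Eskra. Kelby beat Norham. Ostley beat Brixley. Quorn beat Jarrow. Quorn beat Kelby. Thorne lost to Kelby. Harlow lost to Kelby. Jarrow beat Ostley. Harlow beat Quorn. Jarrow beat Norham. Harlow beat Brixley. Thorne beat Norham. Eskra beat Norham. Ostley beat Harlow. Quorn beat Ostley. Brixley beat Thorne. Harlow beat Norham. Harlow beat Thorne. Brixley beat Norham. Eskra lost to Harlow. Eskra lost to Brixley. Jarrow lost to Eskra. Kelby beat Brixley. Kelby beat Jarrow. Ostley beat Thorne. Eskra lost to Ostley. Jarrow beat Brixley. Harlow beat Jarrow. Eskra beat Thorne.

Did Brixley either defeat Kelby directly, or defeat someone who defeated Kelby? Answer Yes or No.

Brixley did not beat Kelby directly.
Brixley beat Thorne, Norham, Eskra, but each of them lost to Kelby. No two-step path.

No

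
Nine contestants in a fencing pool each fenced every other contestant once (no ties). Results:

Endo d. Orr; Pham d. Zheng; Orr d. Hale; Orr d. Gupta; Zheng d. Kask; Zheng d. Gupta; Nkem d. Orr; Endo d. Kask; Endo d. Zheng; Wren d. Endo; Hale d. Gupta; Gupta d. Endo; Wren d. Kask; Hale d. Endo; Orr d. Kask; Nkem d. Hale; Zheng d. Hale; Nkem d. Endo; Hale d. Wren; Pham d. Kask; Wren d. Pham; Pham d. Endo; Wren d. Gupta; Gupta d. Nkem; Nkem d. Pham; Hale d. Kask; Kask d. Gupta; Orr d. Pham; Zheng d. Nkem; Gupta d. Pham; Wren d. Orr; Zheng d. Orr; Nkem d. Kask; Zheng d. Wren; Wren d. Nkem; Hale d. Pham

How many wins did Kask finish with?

Kask's results: beat Gupta; lost to Zheng, Endo, Pham, Orr, Wren, Hale, Nkem.
That is 1 win.

1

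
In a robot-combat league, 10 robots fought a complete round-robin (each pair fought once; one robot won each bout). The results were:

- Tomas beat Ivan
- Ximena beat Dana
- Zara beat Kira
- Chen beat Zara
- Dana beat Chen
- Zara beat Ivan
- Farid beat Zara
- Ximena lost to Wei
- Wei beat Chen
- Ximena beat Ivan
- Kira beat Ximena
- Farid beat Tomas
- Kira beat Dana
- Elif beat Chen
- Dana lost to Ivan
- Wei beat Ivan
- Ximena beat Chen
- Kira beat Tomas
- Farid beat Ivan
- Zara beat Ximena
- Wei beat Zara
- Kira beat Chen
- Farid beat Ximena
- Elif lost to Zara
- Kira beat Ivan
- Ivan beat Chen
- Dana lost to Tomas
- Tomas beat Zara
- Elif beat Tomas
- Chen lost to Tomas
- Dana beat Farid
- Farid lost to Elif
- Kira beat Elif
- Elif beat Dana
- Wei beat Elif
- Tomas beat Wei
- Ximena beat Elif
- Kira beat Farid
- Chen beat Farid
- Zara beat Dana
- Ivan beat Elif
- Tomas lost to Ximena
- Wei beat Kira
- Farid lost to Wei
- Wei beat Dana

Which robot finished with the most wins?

Wei

Win totals: Elif 4, Chen 2, Dana 2, Kira 7, Farid 4, Zara 5, Ximena 5, Ivan 3, Tomas 5, Wei 8.
Wei leads with 8 wins (next highest: 7).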